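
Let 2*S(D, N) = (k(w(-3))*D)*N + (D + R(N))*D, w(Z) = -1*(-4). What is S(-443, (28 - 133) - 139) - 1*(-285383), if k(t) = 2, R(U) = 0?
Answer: 983199/2 ≈ 4.9160e+5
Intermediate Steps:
w(Z) = 4
S(D, N) = D²/2 + D*N (S(D, N) = ((2*D)*N + (D + 0)*D)/2 = (2*D*N + D*D)/2 = (2*D*N + D²)/2 = (D² + 2*D*N)/2 = D²/2 + D*N)
S(-443, (28 - 133) - 139) - 1*(-285383) = (½)*(-443)*(-443 + 2*((28 - 133) - 139)) - 1*(-285383) = (½)*(-443)*(-443 + 2*(-105 - 139)) + 285383 = (½)*(-443)*(-443 + 2*(-244)) + 285383 = (½)*(-443)*(-443 - 488) + 285383 = (½)*(-443)*(-931) + 285383 = 412433/2 + 285383 = 983199/2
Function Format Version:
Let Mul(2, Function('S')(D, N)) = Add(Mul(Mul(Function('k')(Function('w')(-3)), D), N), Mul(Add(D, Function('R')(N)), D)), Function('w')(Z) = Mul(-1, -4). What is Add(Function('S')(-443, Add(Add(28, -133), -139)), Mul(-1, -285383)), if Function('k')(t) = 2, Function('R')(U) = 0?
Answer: Rational(983199, 2) ≈ 4.9160e+5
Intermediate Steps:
Function('w')(Z) = 4
Function('S')(D, N) = Add(Mul(Rational(1, 2), Pow(D, 2)), Mul(D, N)) (Function('S')(D, N) = Mul(Rational(1, 2), Add(Mul(Mul(2, D), N), Mul(Add(D, 0), D))) = Mul(Rational(1, 2), Add(Mul(2, D, N), Mul(D, D))) = Mul(Rational(1, 2), Add(Mul(2, D, N), Pow(D, 2))) = Mul(Rational(1, 2), Add(Pow(D, 2), Mul(2, D, N))) = Add(Mul(Rational(1, 2), Pow(D, 2)), Mul(D, N)))
Add(Function('S')(-443, Add(Add(28, -133), -139)), Mul(-1, -285383)) = Add(Mul(Rational(1, 2), -443, Add(-443, Mul(2, Add(Add(28, -133), -139)))), Mul(-1, -285383)) = Add(Mul(Rational(1, 2), -443, Add(-443, Mul(2, Add(-105, -139)))), 285383) = Add(Mul(Rational(1, 2), -443, Add(-443, Mul(2, -244))), 285383) = Add(Mul(Rational(1, 2), -443, Add(-443, -488)), 285383) = Add(Mul(Rational(1, 2), -443, -931), 285383) = Add(Rational(412433, 2), 285383) = Rational(983199, 2)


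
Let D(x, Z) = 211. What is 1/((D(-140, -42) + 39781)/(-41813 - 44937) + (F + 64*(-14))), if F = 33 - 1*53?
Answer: -43375/39751496 ≈ -0.0010912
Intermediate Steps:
F = -20 (F = 33 - 53 = -20)
1/((D(-140, -42) + 39781)/(-41813 - 44937) + (F + 64*(-14))) = 1/((211 + 39781)/(-41813 - 44937) + (-20 + 64*(-14))) = 1/(39992/(-86750) + (-20 - 896)) = 1/(39992*(-1/86750) - 916) = 1/(-19996/43375 - 916) = 1/(-39751496/43375) = -43375/39751496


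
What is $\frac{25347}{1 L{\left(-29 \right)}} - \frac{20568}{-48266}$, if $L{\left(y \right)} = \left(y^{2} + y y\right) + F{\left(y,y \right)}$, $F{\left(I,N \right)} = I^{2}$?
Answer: $\frac{212548561}{20295853} \approx 10.473$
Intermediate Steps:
$L{\left(y \right)} = 3 y^{2}$ ($L{\left(y \right)} = \left(y^{2} + y y\right) + y^{2} = \left(y^{2} + y^{2}\right) + y^{2} = 2 y^{2} + y^{2} = 3 y^{2}$)
$\frac{25347}{1 L{\left(-29 \right)}} - \frac{20568}{-48266} = \frac{25347}{1 \cdot 3 \left(-29\right)^{2}} - \frac{20568}{-48266} = \frac{25347}{1 \cdot 3 \cdot 841} - - \frac{10284}{24133} = \frac{25347}{1 \cdot 2523} + \frac{10284}{24133} = \frac{25347}{2523} + \frac{10284}{24133} = 25347 \cdot \frac{1}{2523} + \frac{10284}{24133} = \frac{8449}{841} + \frac{10284}{24133} = \frac{212548561}{20295853}$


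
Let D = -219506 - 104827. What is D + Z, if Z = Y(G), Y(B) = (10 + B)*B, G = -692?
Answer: 147611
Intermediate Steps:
D = -324333
Y(B) = B*(10 + B)
Z = 471944 (Z = -692*(10 - 692) = -692*(-682) = 471944)
D + Z = -324333 + 471944 = 147611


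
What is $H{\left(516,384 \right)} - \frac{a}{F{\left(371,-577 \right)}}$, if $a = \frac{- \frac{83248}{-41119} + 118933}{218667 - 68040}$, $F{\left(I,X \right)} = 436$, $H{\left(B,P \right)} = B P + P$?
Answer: $\frac{536109648542940229}{2700423383268} \approx 1.9853 \cdot 10^{5}$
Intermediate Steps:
$H{\left(B,P \right)} = P + B P$
$a = \frac{4890489275}{6193631613}$ ($a = \frac{\left(-83248\right) \left(- \frac{1}{41119}\right) + 118933}{150627} = \left(\frac{83248}{41119} + 118933\right) \frac{1}{150627} = \frac{4890489275}{41119} \cdot \frac{1}{150627} = \frac{4890489275}{6193631613} \approx 0.7896$)
$H{\left(516,384 \right)} - \frac{a}{F{\left(371,-577 \right)}} = 384 \left(1 + 516\right) - \frac{4890489275}{6193631613 \cdot 436} = 384 \cdot 517 - \frac{4890489275}{6193631613} \cdot \frac{1}{436} = 198528 - \frac{4890489275}{2700423383268} = \frac{536109648542940229}{2700423383268}$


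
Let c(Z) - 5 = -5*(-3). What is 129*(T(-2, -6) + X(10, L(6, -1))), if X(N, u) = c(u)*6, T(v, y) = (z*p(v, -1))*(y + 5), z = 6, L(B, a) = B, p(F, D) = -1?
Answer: 16254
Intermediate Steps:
c(Z) = 20 (c(Z) = 5 - 5*(-3) = 5 + 15 = 20)
T(v, y) = -30 - 6*y (T(v, y) = (6*(-1))*(y + 5) = -6*(5 + y) = -30 - 6*y)
X(N, u) = 120 (X(N, u) = 20*6 = 120)
129*(T(-2, -6) + X(10, L(6, -1))) = 129*((-30 - 6*(-6)) + 120) = 129*((-30 + 36) + 120) = 129*(6 + 120) = 129*126 = 16254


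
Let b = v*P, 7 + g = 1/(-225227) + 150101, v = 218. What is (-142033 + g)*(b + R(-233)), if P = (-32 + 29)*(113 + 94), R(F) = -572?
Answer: -246824681313700/225227 ≈ -1.0959e+9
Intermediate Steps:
P = -621 (P = -3*207 = -621)
g = 33805221337/225227 (g = -7 + (1/(-225227) + 150101) = -7 + (-1/225227 + 150101) = -7 + 33806797926/225227 = 33805221337/225227 ≈ 1.5009e+5)
b = -135378 (b = 218*(-621) = -135378)
(-142033 + g)*(b + R(-233)) = (-142033 + 33805221337/225227)*(-135378 - 572) = (1815554846/225227)*(-135950) = -246824681313700/225227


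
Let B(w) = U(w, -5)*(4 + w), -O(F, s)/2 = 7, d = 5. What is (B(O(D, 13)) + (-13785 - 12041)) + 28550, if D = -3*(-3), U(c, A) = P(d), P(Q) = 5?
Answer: 2674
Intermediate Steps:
U(c, A) = 5
D = 9
O(F, s) = -14 (O(F, s) = -2*7 = -14)
B(w) = 20 + 5*w (B(w) = 5*(4 + w) = 20 + 5*w)
(B(O(D, 13)) + (-13785 - 12041)) + 28550 = ((20 + 5*(-14)) + (-13785 - 12041)) + 28550 = ((20 - 70) - 25826) + 28550 = (-50 - 25826) + 28550 = -25876 + 28550 = 2674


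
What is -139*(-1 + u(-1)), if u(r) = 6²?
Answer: -4865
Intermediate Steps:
u(r) = 36
-139*(-1 + u(-1)) = -139*(-1 + 36) = -139*35 = -4865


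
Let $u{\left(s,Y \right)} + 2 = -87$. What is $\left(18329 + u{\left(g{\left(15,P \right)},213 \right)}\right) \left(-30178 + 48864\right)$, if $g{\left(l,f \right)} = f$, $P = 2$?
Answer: $340832640$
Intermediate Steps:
$u{\left(s,Y \right)} = -89$ ($u{\left(s,Y \right)} = -2 - 87 = -89$)
$\left(18329 + u{\left(g{\left(15,P \right)},213 \right)}\right) \left(-30178 + 48864\right) = \left(18329 - 89\right) \left(-30178 + 48864\right) = 18240 \cdot 18686 = 340832640$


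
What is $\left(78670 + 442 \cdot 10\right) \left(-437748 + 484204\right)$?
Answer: $3860029040$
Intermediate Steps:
$\left(78670 + 442 \cdot 10\right) \left(-437748 + 484204\right) = \left(78670 + 4420\right) 46456 = 83090 \cdot 46456 = 3860029040$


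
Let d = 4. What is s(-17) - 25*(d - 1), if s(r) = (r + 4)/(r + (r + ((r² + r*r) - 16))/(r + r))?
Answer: -83783/1123 ≈ -74.606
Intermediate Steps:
s(r) = (4 + r)/(r + (-16 + r + 2*r²)/(2*r)) (s(r) = (4 + r)/(r + (r + ((r² + r²) - 16))/((2*r))) = (4 + r)/(r + (r + (2*r² - 16))*(1/(2*r))) = (4 + r)/(r + (r + (-16 + 2*r²))*(1/(2*r))) = (4 + r)/(r + (-16 + r + 2*r²)*(1/(2*r))) = (4 + r)/(r + (-16 + r + 2*r²)/(2*r)))
s(-17) - 25*(d - 1) = 2*(-17)*(4 - 17)/(-16 - 17 + 4*(-17)²) - 25*(4 - 1) = 2*(-17)*(-13)/(-16 - 17 + 4*289) - 25*3 = 2*(-17)*(-13)/(-16 - 17 + 1156) - 1*75 = 2*(-17)*(-13)/1123 - 75 = 2*(-17)*(1/1123)*(-13) - 75 = 442/1123 - 75 = -83783/1123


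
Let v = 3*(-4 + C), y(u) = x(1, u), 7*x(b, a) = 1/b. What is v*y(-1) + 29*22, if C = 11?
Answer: 641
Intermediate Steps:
x(b, a) = 1/(7*b) (x(b, a) = (1/b)/7 = 1/(7*b))
y(u) = 1/7 (y(u) = (1/7)/1 = (1/7)*1 = 1/7)
v = 21 (v = 3*(-4 + 11) = 3*7 = 21)
v*y(-1) + 29*22 = 21*(1/7) + 29*22 = 3 + 638 = 641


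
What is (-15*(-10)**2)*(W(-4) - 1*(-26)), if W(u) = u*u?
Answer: -63000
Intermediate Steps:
W(u) = u**2
(-15*(-10)**2)*(W(-4) - 1*(-26)) = (-15*(-10)**2)*((-4)**2 - 1*(-26)) = (-15*100)*(16 + 26) = -1500*42 = -63000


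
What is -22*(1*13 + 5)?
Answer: -396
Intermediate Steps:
-22*(1*13 + 5) = -22*(13 + 5) = -22*18 = -396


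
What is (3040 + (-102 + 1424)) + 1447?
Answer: 5809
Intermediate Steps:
(3040 + (-102 + 1424)) + 1447 = (3040 + 1322) + 1447 = 4362 + 1447 = 5809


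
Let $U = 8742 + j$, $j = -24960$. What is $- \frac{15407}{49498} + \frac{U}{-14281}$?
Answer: $\frac{582731197}{706880938} \approx 0.82437$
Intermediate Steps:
$U = -16218$ ($U = 8742 - 24960 = -16218$)
$- \frac{15407}{49498} + \frac{U}{-14281} = - \frac{15407}{49498} - \frac{16218}{-14281} = \left(-15407\right) \frac{1}{49498} - - \frac{16218}{14281} = - \frac{15407}{49498} + \frac{16218}{14281} = \frac{582731197}{706880938}$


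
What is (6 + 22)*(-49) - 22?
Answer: -1394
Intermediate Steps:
(6 + 22)*(-49) - 22 = 28*(-49) - 22 = -1372 - 22 = -1394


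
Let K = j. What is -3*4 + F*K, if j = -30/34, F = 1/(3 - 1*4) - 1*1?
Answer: -174/17 ≈ -10.235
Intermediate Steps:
F = -2 (F = 1/(3 - 4) - 1 = 1/(-1) - 1 = -1 - 1 = -2)
j = -15/17 (j = -30*1/34 = -15/17 ≈ -0.88235)
K = -15/17 ≈ -0.88235
-3*4 + F*K = -3*4 - 2*(-15/17) = -12 + 30/17 = -174/17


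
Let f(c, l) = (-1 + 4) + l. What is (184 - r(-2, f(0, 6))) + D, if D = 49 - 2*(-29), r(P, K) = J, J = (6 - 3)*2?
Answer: 285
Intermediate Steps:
J = 6 (J = 3*2 = 6)
f(c, l) = 3 + l
r(P, K) = 6
D = 107 (D = 49 - 1*(-58) = 49 + 58 = 107)
(184 - r(-2, f(0, 6))) + D = (184 - 1*6) + 107 = (184 - 6) + 107 = 178 + 107 = 285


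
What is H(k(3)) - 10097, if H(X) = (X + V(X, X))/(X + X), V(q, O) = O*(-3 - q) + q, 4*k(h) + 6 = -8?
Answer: -40383/4 ≈ -10096.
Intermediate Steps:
k(h) = -7/2 (k(h) = -3/2 + (¼)*(-8) = -3/2 - 2 = -7/2)
V(q, O) = q + O*(-3 - q)
H(X) = (-X - X²)/(2*X) (H(X) = (X + (X - 3*X - X*X))/(X + X) = (X + (X - 3*X - X²))/((2*X)) = (X + (-X² - 2*X))*(1/(2*X)) = (-X - X²)*(1/(2*X)) = (-X - X²)/(2*X))
H(k(3)) - 10097 = (-½ - ½*(-7/2)) - 10097 = (-½ + 7/4) - 10097 = 5/4 - 10097 = -40383/4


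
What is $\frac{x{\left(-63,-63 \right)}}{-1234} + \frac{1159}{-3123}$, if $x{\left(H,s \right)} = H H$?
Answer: $- \frac{13825393}{3853782} \approx -3.5875$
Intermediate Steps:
$x{\left(H,s \right)} = H^{2}$
$\frac{x{\left(-63,-63 \right)}}{-1234} + \frac{1159}{-3123} = \frac{\left(-63\right)^{2}}{-1234} + \frac{1159}{-3123} = 3969 \left(- \frac{1}{1234}\right) + 1159 \left(- \frac{1}{3123}\right) = - \frac{3969}{1234} - \frac{1159}{3123} = - \frac{13825393}{3853782}$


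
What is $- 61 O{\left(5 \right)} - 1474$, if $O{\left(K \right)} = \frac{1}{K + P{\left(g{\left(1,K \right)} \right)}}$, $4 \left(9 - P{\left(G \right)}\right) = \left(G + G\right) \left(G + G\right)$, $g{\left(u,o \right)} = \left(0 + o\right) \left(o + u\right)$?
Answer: $- \frac{1305903}{886} \approx -1473.9$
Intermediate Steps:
$g{\left(u,o \right)} = o \left(o + u\right)$
$P{\left(G \right)} = 9 - G^{2}$ ($P{\left(G \right)} = 9 - \frac{\left(G + G\right) \left(G + G\right)}{4} = 9 - \frac{2 G 2 G}{4} = 9 - \frac{4 G^{2}}{4} = 9 - G^{2}$)
$O{\left(K \right)} = \frac{1}{9 + K - K^{2} \left(1 + K\right)^{2}}$ ($O{\left(K \right)} = \frac{1}{K - \left(-9 + \left(K \left(K + 1\right)\right)^{2}\right)} = \frac{1}{K - \left(-9 + \left(K \left(1 + K\right)\right)^{2}\right)} = \frac{1}{K - \left(-9 + K^{2} \left(1 + K\right)^{2}\right)} = \frac{1}{9 + K - K^{2} \left(1 + K\right)^{2}}$)
$- 61 O{\left(5 \right)} - 1474 = - \frac{61}{9 + 5 - 5^{2} \left(1 + 5\right)^{2}} - 1474 = - \frac{61}{9 + 5 - 25 \cdot 6^{2}} - 1474 = - \frac{61}{9 + 5 - 25 \cdot 36} - 1474 = - \frac{61}{9 + 5 - 900} - 1474 = - \frac{61}{-886} - 1474 = \left(-61\right) \left(- \frac{1}{886}\right) - 1474 = \frac{61}{886} - 1474 = - \frac{1305903}{886}$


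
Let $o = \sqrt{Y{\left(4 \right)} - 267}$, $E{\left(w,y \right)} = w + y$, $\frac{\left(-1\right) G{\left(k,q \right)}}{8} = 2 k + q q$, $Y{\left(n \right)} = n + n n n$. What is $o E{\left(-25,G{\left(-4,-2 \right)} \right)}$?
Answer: $7 i \sqrt{199} \approx 98.747 i$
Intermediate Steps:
$Y{\left(n \right)} = n + n^{3}$ ($Y{\left(n \right)} = n + n n^{2} = n + n^{3}$)
$G{\left(k,q \right)} = - 16 k - 8 q^{2}$ ($G{\left(k,q \right)} = - 8 \left(2 k + q q\right) = - 8 \left(2 k + q^{2}\right) = - 8 \left(q^{2} + 2 k\right) = - 16 k - 8 q^{2}$)
$o = i \sqrt{199}$ ($o = \sqrt{\left(4 + 4^{3}\right) - 267} = \sqrt{\left(4 + 64\right) - 267} = \sqrt{68 - 267} = \sqrt{-199} = i \sqrt{199} \approx 14.107 i$)
$o E{\left(-25,G{\left(-4,-2 \right)} \right)} = i \sqrt{199} \left(-25 - \left(-64 + 8 \left(-2\right)^{2}\right)\right) = i \sqrt{199} \left(-25 + \left(64 - 32\right)\right) = i \sqrt{199} \left(-25 + 32\right) = i \sqrt{199} \cdot 7 = 7 i \sqrt{199}$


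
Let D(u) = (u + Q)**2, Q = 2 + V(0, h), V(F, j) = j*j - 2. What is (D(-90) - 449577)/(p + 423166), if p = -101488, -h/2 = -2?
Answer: -63443/45954 ≈ -1.3806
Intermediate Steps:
h = 4 (h = -2*(-2) = 4)
V(F, j) = -2 + j**2 (V(F, j) = j**2 - 2 = -2 + j**2)
Q = 16 (Q = 2 + (-2 + 4**2) = 2 + (-2 + 16) = 2 + 14 = 16)
D(u) = (16 + u)**2 (D(u) = (u + 16)**2 = (16 + u)**2)
(D(-90) - 449577)/(p + 423166) = ((16 - 90)**2 - 449577)/(-101488 + 423166) = ((-74)**2 - 449577)/321678 = (5476 - 449577)*(1/321678) = -444101*1/321678 = -63443/45954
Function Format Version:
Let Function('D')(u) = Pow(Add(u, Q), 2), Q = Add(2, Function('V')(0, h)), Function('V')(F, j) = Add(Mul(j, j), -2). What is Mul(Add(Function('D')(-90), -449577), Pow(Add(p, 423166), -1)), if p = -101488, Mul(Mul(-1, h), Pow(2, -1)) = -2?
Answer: Rational(-63443, 45954) ≈ -1.3806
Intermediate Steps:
h = 4 (h = Mul(-2, -2) = 4)
Function('V')(F, j) = Add(-2, Pow(j, 2)) (Function('V')(F, j) = Add(Pow(j, 2), -2) = Add(-2, Pow(j, 2)))
Q = 16 (Q = Add(2, Add(-2, Pow(4, 2))) = Add(2, Add(-2, 16)) = Add(2, 14) = 16)
Function('D')(u) = Pow(Add(16, u), 2) (Function('D')(u) = Pow(Add(u, 16), 2) = Pow(Add(16, u), 2))
Mul(Add(Function('D')(-90), -449577), Pow(Add(p, 423166), -1)) = Mul(Add(Pow(Add(16, -90), 2), -449577), Pow(Add(-101488, 423166), -1)) = Mul(Add(Pow(-74, 2), -449577), Pow(321678, -1)) = Mul(Add(5476, -449577), Rational(1, 321678)) = Mul(-444101, Rational(1, 321678)) = Rational(-63443, 45954)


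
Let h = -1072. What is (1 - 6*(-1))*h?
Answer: -7504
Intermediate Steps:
(1 - 6*(-1))*h = (1 - 6*(-1))*(-1072) = (1 + 6)*(-1072) = 7*(-1072) = -7504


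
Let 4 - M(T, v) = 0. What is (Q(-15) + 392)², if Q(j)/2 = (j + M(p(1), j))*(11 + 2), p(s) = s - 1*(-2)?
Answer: 11236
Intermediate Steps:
p(s) = 2 + s (p(s) = s + 2 = 2 + s)
M(T, v) = 4 (M(T, v) = 4 - 1*0 = 4 + 0 = 4)
Q(j) = 104 + 26*j (Q(j) = 2*((j + 4)*(11 + 2)) = 2*((4 + j)*13) = 2*(52 + 13*j) = 104 + 26*j)
(Q(-15) + 392)² = ((104 + 26*(-15)) + 392)² = ((104 - 390) + 392)² = (-286 + 392)² = 106² = 11236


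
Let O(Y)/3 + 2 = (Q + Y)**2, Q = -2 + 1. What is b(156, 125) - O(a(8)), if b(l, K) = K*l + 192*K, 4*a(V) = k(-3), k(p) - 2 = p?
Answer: 696021/16 ≈ 43501.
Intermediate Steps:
k(p) = 2 + p
Q = -1
a(V) = -1/4 (a(V) = (2 - 3)/4 = (1/4)*(-1) = -1/4)
O(Y) = -6 + 3*(-1 + Y)**2
b(l, K) = 192*K + K*l
b(156, 125) - O(a(8)) = 125*(192 + 156) - (-6 + 3*(-1 - 1/4)**2) = 125*348 - (-6 + 3*(-5/4)**2) = 43500 - (-6 + 3*(25/16)) = 43500 - (-6 + 75/16) = 43500 - 1*(-21/16) = 43500 + 21/16 = 696021/16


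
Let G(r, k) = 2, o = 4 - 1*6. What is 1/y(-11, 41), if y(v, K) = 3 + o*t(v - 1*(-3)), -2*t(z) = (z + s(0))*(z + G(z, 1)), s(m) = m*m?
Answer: 1/51 ≈ 0.019608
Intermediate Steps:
o = -2 (o = 4 - 6 = -2)
s(m) = m²
t(z) = -z*(2 + z)/2 (t(z) = -(z + 0²)*(z + 2)/2 = -(z + 0)*(2 + z)/2 = -z*(2 + z)/2)
y(v, K) = 3 - (-5 - v)*(3 + v) (y(v, K) = 3 - (v - 1*(-3))*(-2 - (v - 1*(-3))) = 3 - (v + 3)*(-2 - (v + 3)) = 3 - (3 + v)*(-2 - (3 + v)) = 3 - (3 + v)*(-2 + (-3 - v)) = 3 - (3 + v)*(-5 - v) = 3 - (-5 - v)*(3 + v))
1/y(-11, 41) = 1/(18 + (-11)² + 8*(-11)) = 1/(18 + 121 - 88) = 1/51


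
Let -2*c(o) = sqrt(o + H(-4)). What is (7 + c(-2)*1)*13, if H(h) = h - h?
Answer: 91 - 13*I*sqrt(2)/2 ≈ 91.0 - 9.1924*I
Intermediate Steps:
H(h) = 0
c(o) = -sqrt(o)/2 (c(o) = -sqrt(o + 0)/2 = -sqrt(o)/2)
(7 + c(-2)*1)*13 = (7 - I*sqrt(2)/2*1)*13 = (7 - I*sqrt(2)/2)*13 = 91 - 13*I*sqrt(2)/2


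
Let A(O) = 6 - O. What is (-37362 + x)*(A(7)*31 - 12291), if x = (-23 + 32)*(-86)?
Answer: 469911792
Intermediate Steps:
x = -774 (x = 9*(-86) = -774)
(-37362 + x)*(A(7)*31 - 12291) = (-37362 - 774)*((6 - 1*7)*31 - 12291) = -38136*((6 - 7)*31 - 12291) = -38136*(-1*31 - 12291) = -38136*(-31 - 12291) = -38136*(-12322) = 469911792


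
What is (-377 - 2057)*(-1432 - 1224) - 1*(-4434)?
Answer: 6469138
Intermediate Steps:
(-377 - 2057)*(-1432 - 1224) - 1*(-4434) = -2434*(-2656) + 4434 = 6464704 + 4434 = 6469138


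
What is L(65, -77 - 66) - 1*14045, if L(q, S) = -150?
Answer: -14195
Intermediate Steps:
L(65, -77 - 66) - 1*14045 = -150 - 1*14045 = -150 - 14045 = -14195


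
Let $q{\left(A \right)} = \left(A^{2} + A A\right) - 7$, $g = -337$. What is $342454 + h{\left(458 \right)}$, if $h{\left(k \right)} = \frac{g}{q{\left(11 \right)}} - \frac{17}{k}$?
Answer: $\frac{36858165679}{107630} \approx 3.4245 \cdot 10^{5}$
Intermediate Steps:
$q{\left(A \right)} = -7 + 2 A^{2}$ ($q{\left(A \right)} = \left(A^{2} + A^{2}\right) - 7 = 2 A^{2} - 7 = -7 + 2 A^{2}$)
$h{\left(k \right)} = - \frac{337}{235} - \frac{17}{k}$ ($h{\left(k \right)} = - \frac{337}{-7 + 2 \cdot 11^{2}} - \frac{17}{k} = - \frac{337}{-7 + 2 \cdot 121} - \frac{17}{k} = - \frac{337}{-7 + 242} - \frac{17}{k} = - \frac{337}{235} - \frac{17}{k}$)
$342454 + h{\left(458 \right)} = 342454 - \left(\frac{337}{235} + \frac{17}{458}\right) = 342454 - \frac{158341}{107630} = \frac{36858165679}{107630}$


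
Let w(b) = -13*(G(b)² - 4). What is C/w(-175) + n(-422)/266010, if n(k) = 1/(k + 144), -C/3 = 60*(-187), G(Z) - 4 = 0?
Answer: -207431937913/961360140 ≈ -215.77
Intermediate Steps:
G(Z) = 4 (G(Z) = 4 + 0 = 4)
C = 33660 (C = -180*(-187) = -3*(-11220) = 33660)
n(k) = 1/(144 + k)
w(b) = -156 (w(b) = -13*(4² - 4) = -13*(16 - 4) = -13*12 = -156)
C/w(-175) + n(-422)/266010 = 33660/(-156) + 1/((144 - 422)*266010) = 33660*(-1/156) + (1/266010)/(-278) = -2805/13 - 1/278*1/266010 = -2805/13 - 1/73950780 = -207431937913/961360140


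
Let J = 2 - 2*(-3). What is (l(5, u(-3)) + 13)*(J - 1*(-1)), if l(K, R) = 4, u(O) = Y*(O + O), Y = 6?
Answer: 153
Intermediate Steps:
u(O) = 12*O (u(O) = 6*(O + O) = 6*(2*O) = 12*O)
J = 8 (J = 2 + 6 = 8)
(l(5, u(-3)) + 13)*(J - 1*(-1)) = (4 + 13)*(8 - 1*(-1)) = 17*(8 + 1) = 17*9 = 153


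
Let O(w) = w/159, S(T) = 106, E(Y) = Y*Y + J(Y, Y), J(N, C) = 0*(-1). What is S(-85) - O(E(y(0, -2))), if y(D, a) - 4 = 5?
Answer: 5591/53 ≈ 105.49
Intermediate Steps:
J(N, C) = 0
y(D, a) = 9 (y(D, a) = 4 + 5 = 9)
E(Y) = Y² (E(Y) = Y*Y + 0 = Y² + 0 = Y²)
O(w) = w/159 (O(w) = w*(1/159) = w/159)
S(-85) - O(E(y(0, -2))) = 106 - 9²/159 = 106 - 81/159 = 106 - 1*27/53 = 106 - 27/53 = 5591/53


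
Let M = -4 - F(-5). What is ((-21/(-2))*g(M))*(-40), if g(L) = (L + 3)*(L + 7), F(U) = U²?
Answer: -240240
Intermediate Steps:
M = -29 (M = -4 - 1*(-5)² = -4 - 1*25 = -4 - 25 = -29)
g(L) = (3 + L)*(7 + L)
((-21/(-2))*g(M))*(-40) = ((-21/(-2))*(21 + (-29)² + 10*(-29)))*(-40) = ((-21*(-½))*(21 + 841 - 290))*(-40) = ((21/2)*572)*(-40) = 6006*(-40) = -240240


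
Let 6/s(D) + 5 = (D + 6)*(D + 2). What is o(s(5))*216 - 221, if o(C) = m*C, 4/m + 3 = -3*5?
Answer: -225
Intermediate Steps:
m = -2/9 (m = 4/(-3 - 3*5) = 4/(-3 - 15) = 4/(-18) = 4*(-1/18) = -2/9 ≈ -0.22222)
s(D) = 6/(-5 + (2 + D)*(6 + D)) (s(D) = 6/(-5 + (D + 6)*(D + 2)) = 6/(-5 + (6 + D)*(2 + D)) = 6/(-5 + (2 + D)*(6 + D)))
o(C) = -2*C/9
o(s(5))*216 - 221 = -4/(3*(7 + 5² + 8*5))*216 - 221 = -4/(3*(7 + 25 + 40))*216 - 221 = -4/(3*72)*216 - 221 = -2/9*1/12*216 - 221 = -1/54*216 - 221 = -4 - 221 = -225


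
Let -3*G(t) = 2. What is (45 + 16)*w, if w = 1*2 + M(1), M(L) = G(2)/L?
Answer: 244/3 ≈ 81.333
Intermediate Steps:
G(t) = -⅔ (G(t) = -⅓*2 = -⅔)
M(L) = -2/(3*L)
w = 4/3 (w = 1*2 - ⅔/1 = 2 - ⅔*1 = 2 - ⅔ = 4/3 ≈ 1.3333)
(45 + 16)*w = (45 + 16)*(4/3) = 61*(4/3) = 244/3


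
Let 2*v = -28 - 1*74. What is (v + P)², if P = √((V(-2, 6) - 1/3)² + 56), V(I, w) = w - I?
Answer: (153 - √1033)²/9 ≈ 1623.0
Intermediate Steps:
P = √1033/3 (P = √(((6 - 1*(-2)) - 1/3)² + 56) = √(((6 + 2) - 1*⅓)² + 56) = √((8 - ⅓)² + 56) = √((23/3)² + 56) = √(529/9 + 56) = √(1033/9) = √1033/3 ≈ 10.713)
v = -51 (v = (-28 - 1*74)/2 = (-28 - 74)/2 = (½)*(-102) = -51)
(v + P)² = (-51 + √1033/3)²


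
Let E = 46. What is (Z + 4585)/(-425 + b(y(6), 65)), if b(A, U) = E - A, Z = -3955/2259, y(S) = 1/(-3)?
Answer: -1294195/106926 ≈ -12.104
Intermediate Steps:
y(S) = -⅓
Z = -3955/2259 (Z = -3955*1/2259 = -3955/2259 ≈ -1.7508)
b(A, U) = 46 - A
(Z + 4585)/(-425 + b(y(6), 65)) = (-3955/2259 + 4585)/(-425 + (46 - 1*(-⅓))) = 10353560/(2259*(-425 + (46 + ⅓))) = 10353560/(2259*(-425 + 139/3)) = 10353560/(2259*(-1136/3)) = (10353560/2259)*(-3/1136) = -1294195/106926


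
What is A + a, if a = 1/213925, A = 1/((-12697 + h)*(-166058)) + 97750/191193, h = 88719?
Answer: 263986289244022904743/516336257162979681900 ≈ 0.51127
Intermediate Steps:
A = 1234001989537807/2413632147542268 (A = 1/((-12697 + 88719)*(-166058)) + 97750/191193 = -1/166058/76022 + 97750*(1/191193) = (1/76022)*(-1/166058) + 97750/191193 = -1/12624061276 + 97750/191193 = 1234001989537807/2413632147542268 ≈ 0.51126)
a = 1/213925 ≈ 4.6745e-6
A + a = 1234001989537807/2413632147542268 + 1/213925 = 263986289244022904743/516336257162979681900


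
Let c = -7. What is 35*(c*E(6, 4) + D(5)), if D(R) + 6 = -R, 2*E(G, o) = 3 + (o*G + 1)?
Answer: -3815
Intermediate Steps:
E(G, o) = 2 + G*o/2 (E(G, o) = (3 + (o*G + 1))/2 = (3 + (G*o + 1))/2 = (3 + (1 + G*o))/2 = (4 + G*o)/2 = 2 + G*o/2)
D(R) = -6 - R
35*(c*E(6, 4) + D(5)) = 35*(-7*(2 + (1/2)*6*4) + (-6 - 1*5)) = 35*(-7*(2 + 12) + (-6 - 5)) = 35*(-7*14 - 11) = 35*(-98 - 11) = 35*(-109) = -3815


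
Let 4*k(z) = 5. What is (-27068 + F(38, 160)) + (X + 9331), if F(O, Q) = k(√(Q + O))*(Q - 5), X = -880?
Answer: -73693/4 ≈ -18423.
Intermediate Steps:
k(z) = 5/4 (k(z) = (¼)*5 = 5/4)
F(O, Q) = -25/4 + 5*Q/4 (F(O, Q) = 5*(Q - 5)/4 = 5*(-5 + Q)/4 = -25/4 + 5*Q/4)
(-27068 + F(38, 160)) + (X + 9331) = (-27068 + (-25/4 + (5/4)*160)) + (-880 + 9331) = (-27068 + (-25/4 + 200)) + 8451 = (-27068 + 775/4) + 8451 = -107497/4 + 8451 = -73693/4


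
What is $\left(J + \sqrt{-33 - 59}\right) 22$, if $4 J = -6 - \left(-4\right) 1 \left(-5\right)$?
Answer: $-143 + 44 i \sqrt{23} \approx -143.0 + 211.02 i$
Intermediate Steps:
$J = - \frac{13}{2}$ ($J = \frac{-6 - \left(-4\right) 1 \left(-5\right)}{4} = \frac{-6 - \left(-4\right) \left(-5\right)}{4} = \frac{-6 - 20}{4} = \frac{1}{4} \left(-26\right) = - \frac{13}{2} \approx -6.5$)
$\left(J + \sqrt{-33 - 59}\right) 22 = \left(- \frac{13}{2} + \sqrt{-33 - 59}\right) 22 = \left(- \frac{13}{2} + \sqrt{-92}\right) 22 = \left(- \frac{13}{2} + 2 i \sqrt{23}\right) 22 = -143 + 44 i \sqrt{23}$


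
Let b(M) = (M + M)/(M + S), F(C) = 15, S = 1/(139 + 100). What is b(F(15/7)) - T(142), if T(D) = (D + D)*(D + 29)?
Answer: -87071667/1793 ≈ -48562.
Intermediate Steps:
S = 1/239 ≈ 0.0041841
T(D) = 2*D*(29 + D) (T(D) = (2*D)*(29 + D) = 2*D*(29 + D))
b(M) = 2*M/(1/239 + M) (b(M) = (M + M)/(M + 1/239) = (2*M)/(1/239 + M) = 2*M/(1/239 + M))
b(F(15/7)) - T(142) = 478*15/(1 + 239*15) - 2*142*(29 + 142) = 478*15/(1 + 3585) - 2*142*171 = 478*15/3586 - 1*48564 = 478*15*(1/3586) - 48564 = 3585/1793 - 48564 = -87071667/1793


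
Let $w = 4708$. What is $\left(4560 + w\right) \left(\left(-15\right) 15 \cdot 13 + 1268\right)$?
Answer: $-15357076$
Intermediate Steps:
$\left(4560 + w\right) \left(\left(-15\right) 15 \cdot 13 + 1268\right) = \left(4560 + 4708\right) \left(\left(-15\right) 15 \cdot 13 + 1268\right) = 9268 \left(\left(-225\right) 13 + 1268\right) = 9268 \left(-2925 + 1268\right) = 9268 \left(-1657\right) = -15357076$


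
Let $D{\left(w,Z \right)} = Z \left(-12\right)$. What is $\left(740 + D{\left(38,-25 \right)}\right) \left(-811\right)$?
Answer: $-843440$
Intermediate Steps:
$D{\left(w,Z \right)} = - 12 Z$
$\left(740 + D{\left(38,-25 \right)}\right) \left(-811\right) = \left(740 - -300\right) \left(-811\right) = \left(740 + 300\right) \left(-811\right) = 1040 \left(-811\right) = -843440$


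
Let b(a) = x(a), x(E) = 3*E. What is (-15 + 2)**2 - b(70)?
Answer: -41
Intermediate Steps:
b(a) = 3*a
(-15 + 2)**2 - b(70) = (-15 + 2)**2 - 3*70 = (-13)**2 - 1*210 = 169 - 210 = -41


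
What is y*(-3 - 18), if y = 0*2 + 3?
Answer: -63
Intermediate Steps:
y = 3 (y = 0 + 3 = 3)
y*(-3 - 18) = 3*(-3 - 18) = 3*(-21) = -63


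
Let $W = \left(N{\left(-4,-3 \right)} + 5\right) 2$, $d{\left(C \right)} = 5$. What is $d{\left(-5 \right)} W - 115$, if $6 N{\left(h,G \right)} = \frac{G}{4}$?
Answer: $- \frac{265}{4} \approx -66.25$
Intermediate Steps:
$N{\left(h,G \right)} = \frac{G}{24}$ ($N{\left(h,G \right)} = \frac{G \frac{1}{4}}{6} = \frac{\frac{1}{4} G}{6} = \frac{G}{24}$)
$W = \frac{39}{4}$ ($W = \left(\frac{1}{24} \left(-3\right) + 5\right) 2 = \left(- \frac{1}{8} + 5\right) 2 = \frac{39}{8} \cdot 2 = \frac{39}{4} \approx 9.75$)
$d{\left(-5 \right)} W - 115 = 5 \cdot \frac{39}{4} - 115 = \frac{195}{4} - 115 = - \frac{265}{4}$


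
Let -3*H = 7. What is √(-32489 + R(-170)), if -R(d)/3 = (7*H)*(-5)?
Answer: I*√32734 ≈ 180.93*I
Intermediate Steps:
H = -7/3 (H = -⅓*7 = -7/3 ≈ -2.3333)
R(d) = -245 (R(d) = -3*7*(-7/3)*(-5) = -(-49)*(-5) = -3*245/3 = -245)
√(-32489 + R(-170)) = √(-32489 - 245) = √(-32734) = I*√32734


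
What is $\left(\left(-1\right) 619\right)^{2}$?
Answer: $383161$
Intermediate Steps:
$\left(\left(-1\right) 619\right)^{2} = \left(-619\right)^{2} = 383161$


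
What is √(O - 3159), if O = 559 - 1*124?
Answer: 2*I*√681 ≈ 52.192*I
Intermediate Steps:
O = 435 (O = 559 - 124 = 435)
√(O - 3159) = √(435 - 3159) = √(-2724) = 2*I*√681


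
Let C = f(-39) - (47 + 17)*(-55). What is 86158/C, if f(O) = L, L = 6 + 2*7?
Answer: 43079/1770 ≈ 24.338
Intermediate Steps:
L = 20 (L = 6 + 14 = 20)
f(O) = 20
C = 3540 (C = 20 - (47 + 17)*(-55) = 20 - 64*(-55) = 20 - 1*(-3520) = 20 + 3520 = 3540)
86158/C = 86158/3540 = 86158*(1/3540) = 43079/1770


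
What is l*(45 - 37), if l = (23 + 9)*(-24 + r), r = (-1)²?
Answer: -5888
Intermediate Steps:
r = 1
l = -736 (l = (23 + 9)*(-24 + 1) = 32*(-23) = -736)
l*(45 - 37) = -736*(45 - 37) = -736*8 = -5888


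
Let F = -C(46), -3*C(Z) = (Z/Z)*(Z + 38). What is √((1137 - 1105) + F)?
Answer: 2*√15 ≈ 7.7460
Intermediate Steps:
C(Z) = -38/3 - Z/3 (C(Z) = -Z/Z*(Z + 38)/3 = -(38 + Z)/3 = -38/3 - Z/3)
F = 28 (F = -(-38/3 - ⅓*46) = -(-38/3 - 46/3) = -1*(-28) = 28)
√((1137 - 1105) + F) = √((1137 - 1105) + 28) = √(32 + 28) = √60 = 2*√15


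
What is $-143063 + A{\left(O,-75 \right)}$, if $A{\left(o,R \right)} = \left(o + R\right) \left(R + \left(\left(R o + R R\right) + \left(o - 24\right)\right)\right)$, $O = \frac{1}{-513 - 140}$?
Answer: $- \frac{237735793519}{426409} \approx -5.5753 \cdot 10^{5}$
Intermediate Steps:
$O = - \frac{1}{653}$ ($O = \frac{1}{-653} = - \frac{1}{653} \approx -0.0015314$)
$A{\left(o,R \right)} = \left(R + o\right) \left(-24 + R + o + R^{2} + R o\right)$ ($A{\left(o,R \right)} = \left(R + o\right) \left(R + \left(\left(R o + R^{2}\right) + \left(o - 24\right)\right)\right) = \left(R + o\right) \left(R + \left(\left(R^{2} + R o\right) + \left(-24 + o\right)\right)\right) = \left(R + o\right) \left(R + \left(-24 + o + R^{2} + R o\right)\right) = \left(R + o\right) \left(-24 + R + o + R^{2} + R o\right)$)
$-143063 + A{\left(O,-75 \right)} = -143063 + \left(\left(-75\right)^{2} + \left(-75\right)^{3} + \left(- \frac{1}{653}\right)^{2} - -1800 - - \frac{24}{653} - 75 \left(- \frac{1}{653}\right)^{2} + 2 \left(-75\right) \left(- \frac{1}{653}\right) + 2 \left(- \frac{1}{653}\right) \left(-75\right)^{2}\right) = -143063 + \left(5625 - 421875 + \frac{1}{426409} + 1800 + \frac{24}{653} - \frac{75}{426409} + \frac{150}{653} + 2 \left(- \frac{1}{653}\right) 5625\right) = -143063 + \left(5625 - 421875 + \frac{1}{426409} + 1800 + \frac{24}{653} - \frac{75}{426409} + \frac{150}{653} - \frac{11250}{653}\right) = -143063 - \frac{176732442752}{426409} = - \frac{237735793519}{426409}$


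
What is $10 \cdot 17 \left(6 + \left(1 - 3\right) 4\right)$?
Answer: $-340$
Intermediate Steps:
$10 \cdot 17 \left(6 + \left(1 - 3\right) 4\right) = 170 \left(6 + \left(1 - 3\right) 4\right) = 170 \left(6 - 8\right) = 170 \left(-2\right) = -340$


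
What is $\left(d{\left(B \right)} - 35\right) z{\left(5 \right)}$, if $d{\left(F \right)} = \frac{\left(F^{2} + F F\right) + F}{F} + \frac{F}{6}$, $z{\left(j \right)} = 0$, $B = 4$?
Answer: $0$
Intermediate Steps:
$d{\left(F \right)} = \frac{F}{6} + \frac{F + 2 F^{2}}{F}$ ($d{\left(F \right)} = \frac{\left(F^{2} + F^{2}\right) + F}{F} + F \frac{1}{6} = \frac{2 F^{2} + F}{F} + \frac{F}{6} = \frac{F + 2 F^{2}}{F} + \frac{F}{6} = \frac{F}{6} + \frac{F + 2 F^{2}}{F}$)
$\left(d{\left(B \right)} - 35\right) z{\left(5 \right)} = \left(\left(1 + \frac{13}{6} \cdot 4\right) - 35\right) 0 = \left(\left(1 + \frac{26}{3}\right) - 35\right) 0 = \left(\frac{29}{3} - 35\right) 0 = \left(- \frac{76}{3}\right) 0 = 0$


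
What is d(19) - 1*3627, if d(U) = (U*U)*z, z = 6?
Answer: -1461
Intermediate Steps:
d(U) = 6*U**2 (d(U) = (U*U)*6 = U**2*6 = 6*U**2)
d(19) - 1*3627 = 6*19**2 - 1*3627 = 6*361 - 3627 = 2166 - 3627 = -1461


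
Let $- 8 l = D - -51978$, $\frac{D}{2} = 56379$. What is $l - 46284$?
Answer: $-66876$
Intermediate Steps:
$D = 112758$ ($D = 2 \cdot 56379 = 112758$)
$l = -20592$ ($l = - \frac{112758 - -51978}{8} = - \frac{112758 + 51978}{8} = \left(- \frac{1}{8}\right) 164736 = -20592$)
$l - 46284 = -20592 - 46284 = -66876$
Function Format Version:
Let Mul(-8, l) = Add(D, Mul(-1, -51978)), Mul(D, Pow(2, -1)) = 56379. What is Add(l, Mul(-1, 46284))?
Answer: -66876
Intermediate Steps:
D = 112758 (D = Mul(2, 56379) = 112758)
l = -20592 (l = Mul(Rational(-1, 8), Add(112758, Mul(-1, -51978))) = Mul(Rational(-1, 8), Add(112758, 51978)) = Mul(Rational(-1, 8), 164736) = -20592)
Add(l, Mul(-1, 46284)) = Add(-20592, Mul(-1, 46284)) = Add(-20592, -46284) = -66876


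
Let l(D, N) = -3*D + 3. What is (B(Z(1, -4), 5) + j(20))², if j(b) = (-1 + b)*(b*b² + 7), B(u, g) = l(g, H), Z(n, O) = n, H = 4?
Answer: 23140798641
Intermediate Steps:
l(D, N) = 3 - 3*D
B(u, g) = 3 - 3*g
j(b) = (-1 + b)*(7 + b³) (j(b) = (-1 + b)*(b³ + 7) = (-1 + b)*(7 + b³))
(B(Z(1, -4), 5) + j(20))² = ((3 - 3*5) + (-7 + 20⁴ - 1*20³ + 7*20))² = ((3 - 15) + (-7 + 160000 - 1*8000 + 140))² = (-12 + (-7 + 160000 - 8000 + 140))² = (-12 + 152133)² = 152121² = 23140798641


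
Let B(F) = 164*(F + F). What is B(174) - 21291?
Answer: 35781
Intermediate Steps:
B(F) = 328*F (B(F) = 164*(2*F) = 328*F)
B(174) - 21291 = 328*174 - 21291 = 57072 - 21291 = 35781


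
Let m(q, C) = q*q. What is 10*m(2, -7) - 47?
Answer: -7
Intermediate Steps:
m(q, C) = q²
10*m(2, -7) - 47 = 10*2² - 47 = 10*4 - 47 = 40 - 47 = -7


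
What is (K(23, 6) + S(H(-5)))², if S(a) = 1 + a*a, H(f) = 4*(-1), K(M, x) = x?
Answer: 529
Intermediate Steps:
H(f) = -4
S(a) = 1 + a²
(K(23, 6) + S(H(-5)))² = (6 + (1 + (-4)²))² = (6 + (1 + 16))² = (6 + 17)² = 23² = 529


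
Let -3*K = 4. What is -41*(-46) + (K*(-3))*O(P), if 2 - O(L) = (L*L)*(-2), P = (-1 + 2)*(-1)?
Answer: 1902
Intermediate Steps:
K = -4/3 (K = -1/3*4 = -4/3 ≈ -1.3333)
P = -1 (P = 1*(-1) = -1)
O(L) = 2 + 2*L**2 (O(L) = 2 - L*L*(-2) = 2 - L**2*(-2) = 2 - (-2)*L**2 = 2 + 2*L**2)
-41*(-46) + (K*(-3))*O(P) = -41*(-46) + (-4/3*(-3))*(2 + 2*(-1)**2) = 1886 + 4*(2 + 2*1) = 1886 + 4*(2 + 2) = 1886 + 4*4 = 1886 + 16 = 1902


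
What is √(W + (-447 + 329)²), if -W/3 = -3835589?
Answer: √11520691 ≈ 3394.2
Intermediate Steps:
W = 11506767 (W = -3*(-3835589) = 11506767)
√(W + (-447 + 329)²) = √(11506767 + (-447 + 329)²) = √(11506767 + (-118)²) = √(11506767 + 13924) = √11520691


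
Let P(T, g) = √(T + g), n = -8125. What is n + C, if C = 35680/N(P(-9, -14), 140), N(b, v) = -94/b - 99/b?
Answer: -8125 - 35680*I*√23/193 ≈ -8125.0 - 886.61*I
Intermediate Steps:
N(b, v) = -193/b
C = -35680*I*√23/193 (C = 35680/((-193/√(-9 - 14))) = 35680/((-193*(-I*√23/23))) = 35680/((-(-193)*I*√23/23)) = 35680/((193*I*√23/23)) = 35680*(-I*√23/193) = -35680*I*√23/193 ≈ -886.61*I)
n + C = -8125 - 35680*I*√23/193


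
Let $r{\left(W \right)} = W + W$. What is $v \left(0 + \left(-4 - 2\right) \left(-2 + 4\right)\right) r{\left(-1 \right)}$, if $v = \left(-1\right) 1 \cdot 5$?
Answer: $-120$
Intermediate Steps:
$v = -5$ ($v = \left(-1\right) 5 = -5$)
$r{\left(W \right)} = 2 W$
$v \left(0 + \left(-4 - 2\right) \left(-2 + 4\right)\right) r{\left(-1 \right)} = - 5 \left(0 + \left(-4 - 2\right) \left(-2 + 4\right)\right) 2 \left(-1\right) = - 5 \left(0 - 12\right) \left(-2\right) = \left(-5\right) \left(-12\right) \left(-2\right) = 60 \left(-2\right) = -120$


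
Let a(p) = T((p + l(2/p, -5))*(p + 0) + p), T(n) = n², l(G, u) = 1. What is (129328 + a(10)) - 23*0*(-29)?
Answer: 143728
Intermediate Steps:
a(p) = (p + p*(1 + p))² (a(p) = ((p + 1)*(p + 0) + p)² = ((1 + p)*p + p)² = (p*(1 + p) + p)² = (p + p*(1 + p))²)
(129328 + a(10)) - 23*0*(-29) = (129328 + 10²*(2 + 10)²) - 23*0*(-29) = (129328 + 100*12²) + 0*(-29) = (129328 + 100*144) + 0 = (129328 + 14400) + 0 = 143728 + 0 = 143728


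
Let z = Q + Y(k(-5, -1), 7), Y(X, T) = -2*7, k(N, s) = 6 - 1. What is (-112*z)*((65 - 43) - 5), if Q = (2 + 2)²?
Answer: -3808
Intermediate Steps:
Q = 16 (Q = 4² = 16)
k(N, s) = 5
Y(X, T) = -14
z = 2 (z = 16 - 14 = 2)
(-112*z)*((65 - 43) - 5) = (-112*2)*((65 - 43) - 5) = -224*(22 - 5) = -224*17 = -3808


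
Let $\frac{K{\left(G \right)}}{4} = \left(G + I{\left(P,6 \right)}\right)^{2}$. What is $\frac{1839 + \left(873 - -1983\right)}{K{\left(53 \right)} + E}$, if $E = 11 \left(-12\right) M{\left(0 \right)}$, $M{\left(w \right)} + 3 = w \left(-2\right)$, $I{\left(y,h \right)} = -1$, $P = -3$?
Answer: $\frac{4695}{11212} \approx 0.41875$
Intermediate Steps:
$M{\left(w \right)} = -3 - 2 w$ ($M{\left(w \right)} = -3 + w \left(-2\right) = -3 - 2 w$)
$E = 396$ ($E = 11 \left(-12\right) \left(-3 - 0\right) = - 132 \left(-3 + 0\right) = \left(-132\right) \left(-3\right) = 396$)
$K{\left(G \right)} = 4 \left(-1 + G\right)^{2}$ ($K{\left(G \right)} = 4 \left(G - 1\right)^{2} = 4 \left(-1 + G\right)^{2}$)
$\frac{1839 + \left(873 - -1983\right)}{K{\left(53 \right)} + E} = \frac{1839 + \left(873 - -1983\right)}{4 \left(-1 + 53\right)^{2} + 396} = \frac{1839 + \left(873 + 1983\right)}{4 \cdot 52^{2} + 396} = \frac{1839 + 2856}{4 \cdot 2704 + 396} = \frac{4695}{10816 + 396} = \frac{4695}{11212}$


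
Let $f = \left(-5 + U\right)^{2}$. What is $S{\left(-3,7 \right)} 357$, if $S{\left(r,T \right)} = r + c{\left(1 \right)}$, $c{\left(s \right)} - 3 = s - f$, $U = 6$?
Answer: $0$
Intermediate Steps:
$f = 1$ ($f = \left(-5 + 6\right)^{2} = 1^{2} = 1$)
$c{\left(s \right)} = 2 + s$ ($c{\left(s \right)} = 3 + \left(s - 1\right) = 3 + \left(-1 + s\right) = 2 + s$)
$S{\left(r,T \right)} = 3 + r$ ($S{\left(r,T \right)} = r + \left(2 + 1\right) = r + 3 = 3 + r$)
$S{\left(-3,7 \right)} 357 = \left(3 - 3\right) 357 = 0 \cdot 357 = 0$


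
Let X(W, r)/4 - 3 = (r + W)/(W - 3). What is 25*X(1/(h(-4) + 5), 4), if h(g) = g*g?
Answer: 5050/31 ≈ 162.90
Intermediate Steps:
h(g) = g²
X(W, r) = 12 + 4*(W + r)/(-3 + W) (X(W, r) = 12 + 4*((r + W)/(W - 3)) = 12 + 4*((W + r)/(-3 + W)) = 12 + 4*(W + r)/(-3 + W))
25*X(1/(h(-4) + 5), 4) = 25*(4*(-9 + 4 + 4/((-4)² + 5))/(-3 + 1/((-4)² + 5))) = 25*(4*(-9 + 4 + 4/(16 + 5))/(-3 + 1/(16 + 5))) = 25*(4*(-9 + 4 + 4/21)/(-3 + 1/21)) = 25*(4*(-9 + 4 + 4*(1/21))/(-3 + 1/21)) = 25*(4*(-9 + 4 + 4/21)/(-62/21)) = 25*(4*(-21/62)*(-101/21)) = 25*(202/31) = 5050/31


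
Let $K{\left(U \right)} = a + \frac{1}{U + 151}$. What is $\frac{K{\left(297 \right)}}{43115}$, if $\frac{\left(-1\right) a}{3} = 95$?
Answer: $- \frac{127679}{19315520} \approx -0.0066102$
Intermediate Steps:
$a = -285$ ($a = \left(-3\right) 95 = -285$)
$K{\left(U \right)} = -285 + \frac{1}{151 + U}$ ($K{\left(U \right)} = -285 + \frac{1}{U + 151} = -285 + \frac{1}{151 + U}$)
$\frac{K{\left(297 \right)}}{43115} = \frac{\frac{1}{151 + 297} \left(-43034 - 84645\right)}{43115} = \frac{-43034 - 84645}{448} \cdot \frac{1}{43115} = \frac{1}{448} \left(-127679\right) \frac{1}{43115} = \left(- \frac{127679}{448}\right) \frac{1}{43115} = - \frac{127679}{19315520}$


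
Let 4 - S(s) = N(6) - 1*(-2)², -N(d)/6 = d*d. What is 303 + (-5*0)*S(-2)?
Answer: 303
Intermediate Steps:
N(d) = -6*d² (N(d) = -6*d*d = -6*d²)
S(s) = 224 (S(s) = 4 - (-6*6² - 1*(-2)²) = 4 - (-6*36 - 1*4) = 4 - (-216 - 4) = 4 - 1*(-220) = 4 + 220 = 224)
303 + (-5*0)*S(-2) = 303 - 5*0*224 = 303 + 0*224 = 303 + 0 = 303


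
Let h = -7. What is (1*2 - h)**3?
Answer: 729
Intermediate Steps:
(1*2 - h)**3 = (1*2 - 1*(-7))**3 = (2 + 7)**3 = 9**3 = 729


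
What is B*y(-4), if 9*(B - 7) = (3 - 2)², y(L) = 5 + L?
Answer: 64/9 ≈ 7.1111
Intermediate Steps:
B = 64/9 (B = 7 + (3 - 2)²/9 = 7 + (⅑)*1² = 7 + (⅑)*1 = 7 + ⅑ = 64/9 ≈ 7.1111)
B*y(-4) = 64*(5 - 4)/9 = (64/9)*1 = 64/9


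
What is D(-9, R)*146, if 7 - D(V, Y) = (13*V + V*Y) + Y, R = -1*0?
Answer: 18104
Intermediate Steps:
R = 0
D(V, Y) = 7 - Y - 13*V - V*Y (D(V, Y) = 7 - ((13*V + V*Y) + Y) = 7 - (Y + 13*V + V*Y) = 7 + (-Y - 13*V - V*Y) = 7 - Y - 13*V - V*Y)
D(-9, R)*146 = (7 - 1*0 - 13*(-9) - 1*(-9)*0)*146 = (7 + 0 + 117 + 0)*146 = 124*146 = 18104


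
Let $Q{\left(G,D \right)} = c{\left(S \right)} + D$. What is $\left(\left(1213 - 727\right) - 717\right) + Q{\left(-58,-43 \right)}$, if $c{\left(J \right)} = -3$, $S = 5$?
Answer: $-277$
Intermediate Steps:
$Q{\left(G,D \right)} = -3 + D$
$\left(\left(1213 - 727\right) - 717\right) + Q{\left(-58,-43 \right)} = \left(\left(1213 - 727\right) - 717\right) - 46 = \left(486 - 717\right) - 46 = -231 - 46 = -277$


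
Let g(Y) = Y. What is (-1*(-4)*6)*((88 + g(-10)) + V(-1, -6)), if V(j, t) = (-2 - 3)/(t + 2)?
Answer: 1902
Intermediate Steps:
V(j, t) = -5/(2 + t)
(-1*(-4)*6)*((88 + g(-10)) + V(-1, -6)) = (-1*(-4)*6)*((88 - 10) - 5/(2 - 6)) = (4*6)*(78 - 5/(-4)) = 24*(78 - 5*(-1/4)) = 24*(78 + 5/4) = 24*(317/4) = 1902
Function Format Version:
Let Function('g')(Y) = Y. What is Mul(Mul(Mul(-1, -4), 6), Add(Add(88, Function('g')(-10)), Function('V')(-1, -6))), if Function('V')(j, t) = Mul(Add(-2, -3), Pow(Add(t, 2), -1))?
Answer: 1902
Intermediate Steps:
Function('V')(j, t) = Mul(-5, Pow(Add(2, t), -1))
Mul(Mul(Mul(-1, -4), 6), Add(Add(88, Function('g')(-10)), Function('V')(-1, -6))) = Mul(Mul(Mul(-1, -4), 6), Add(Add(88, -10), Mul(-5, Pow(Add(2, -6), -1)))) = Mul(Mul(4, 6), Add(78, Mul(-5, Pow(-4, -1)))) = Mul(24, Add(78, Mul(-5, Rational(-1, 4)))) = Mul(24, Add(78, Rational(5, 4))) = Mul(24, Rational(317, 4)) = 1902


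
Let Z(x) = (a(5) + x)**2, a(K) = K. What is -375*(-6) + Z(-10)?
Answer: 2275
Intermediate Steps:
Z(x) = (5 + x)**2
-375*(-6) + Z(-10) = -375*(-6) + (5 - 10)**2 = -125*(-18) + (-5)**2 = 2250 + 25 = 2275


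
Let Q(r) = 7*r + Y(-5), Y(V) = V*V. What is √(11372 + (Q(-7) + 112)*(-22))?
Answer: 2*√2359 ≈ 97.139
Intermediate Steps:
Y(V) = V²
Q(r) = 25 + 7*r (Q(r) = 7*r + (-5)² = 7*r + 25 = 25 + 7*r)
√(11372 + (Q(-7) + 112)*(-22)) = √(11372 + ((25 + 7*(-7)) + 112)*(-22)) = √(11372 + ((25 - 49) + 112)*(-22)) = √(11372 + (-24 + 112)*(-22)) = √(11372 + 88*(-22)) = √(11372 - 1936) = √9436 = 2*√2359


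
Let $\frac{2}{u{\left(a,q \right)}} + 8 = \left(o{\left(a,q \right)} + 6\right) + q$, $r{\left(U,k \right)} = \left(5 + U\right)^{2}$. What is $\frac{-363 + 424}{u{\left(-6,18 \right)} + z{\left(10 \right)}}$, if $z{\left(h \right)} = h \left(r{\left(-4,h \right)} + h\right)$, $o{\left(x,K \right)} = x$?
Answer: $\frac{305}{551} \approx 0.55354$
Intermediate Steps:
$z{\left(h \right)} = h \left(1 + h\right)$ ($z{\left(h \right)} = h \left(\left(5 - 4\right)^{2} + h\right) = h \left(1^{2} + h\right) = h \left(1 + h\right)$)
$u{\left(a,q \right)} = \frac{2}{-2 + a + q}$ ($u{\left(a,q \right)} = \frac{2}{-8 + \left(\left(a + 6\right) + q\right)} = \frac{2}{-8 + \left(\left(6 + a\right) + q\right)} = \frac{2}{-8 + \left(6 + a + q\right)} = \frac{2}{-2 + a + q}$)
$\frac{-363 + 424}{u{\left(-6,18 \right)} + z{\left(10 \right)}} = \frac{-363 + 424}{\frac{2}{-2 - 6 + 18} + 10 \left(1 + 10\right)} = \frac{61}{\frac{2}{10} + 10 \cdot 11} = \frac{61}{2 \cdot \frac{1}{10} + 110} = \frac{61}{\frac{1}{5} + 110} = \frac{61}{\frac{551}{5}} = 61 \cdot \frac{5}{551} = \frac{305}{551}$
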